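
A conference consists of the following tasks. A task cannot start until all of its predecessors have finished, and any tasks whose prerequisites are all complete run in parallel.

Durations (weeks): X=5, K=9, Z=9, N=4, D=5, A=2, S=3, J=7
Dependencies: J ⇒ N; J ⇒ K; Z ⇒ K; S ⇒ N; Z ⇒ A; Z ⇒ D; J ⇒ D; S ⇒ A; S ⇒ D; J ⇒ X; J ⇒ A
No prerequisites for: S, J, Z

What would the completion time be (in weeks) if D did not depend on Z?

Original critical path: Z→K = 9+9 = 18 ⇒ 18 weeks.
Without Z→D, D's earliest start moves from 9 to 7.
New critical path: Z→K = 9+9 = 18 ⇒ 18 weeks.

18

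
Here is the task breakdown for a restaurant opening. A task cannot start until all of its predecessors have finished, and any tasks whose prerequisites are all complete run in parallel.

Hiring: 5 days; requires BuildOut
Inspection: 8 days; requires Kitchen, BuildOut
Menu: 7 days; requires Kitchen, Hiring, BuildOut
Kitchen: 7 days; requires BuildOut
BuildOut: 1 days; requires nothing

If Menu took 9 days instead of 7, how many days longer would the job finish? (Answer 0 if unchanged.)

1

The binding path is BuildOut→Kitchen→Inspection = 1+7+8 = 16; finish at 16 days.
Menu is off the critical path — its longest chain is 15 days, giving 1 of slack.
New critical path: BuildOut→Kitchen→Menu = 1+7+9 = 17 ⇒ 17 days.
Change in finish: 17 − 16 = +1 days.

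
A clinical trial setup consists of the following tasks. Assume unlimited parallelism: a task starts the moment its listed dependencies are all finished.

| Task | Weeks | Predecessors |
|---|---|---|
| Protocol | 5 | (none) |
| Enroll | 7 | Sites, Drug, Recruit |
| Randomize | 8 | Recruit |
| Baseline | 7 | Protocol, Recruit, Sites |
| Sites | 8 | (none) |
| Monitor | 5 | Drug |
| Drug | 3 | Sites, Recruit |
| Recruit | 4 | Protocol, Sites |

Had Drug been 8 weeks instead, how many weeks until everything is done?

The binding path is Sites→Recruit→Drug→Enroll = 8+4+3+7 = 22; finish at 22 weeks.
Drug is on the critical path; changing it to 8 makes that path 27 weeks.
The critical path is still Sites→Recruit→Drug→Enroll; finish is now 27 weeks.

27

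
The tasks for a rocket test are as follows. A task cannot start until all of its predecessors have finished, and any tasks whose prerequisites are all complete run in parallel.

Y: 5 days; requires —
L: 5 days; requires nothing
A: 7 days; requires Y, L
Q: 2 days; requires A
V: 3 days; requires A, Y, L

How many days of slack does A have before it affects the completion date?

0

Y→A→V = 5+7+3 = 15 sets the makespan at 15 days.
A finishes as early as 12 and must finish by 12.
Float = 15 − 15 = 0.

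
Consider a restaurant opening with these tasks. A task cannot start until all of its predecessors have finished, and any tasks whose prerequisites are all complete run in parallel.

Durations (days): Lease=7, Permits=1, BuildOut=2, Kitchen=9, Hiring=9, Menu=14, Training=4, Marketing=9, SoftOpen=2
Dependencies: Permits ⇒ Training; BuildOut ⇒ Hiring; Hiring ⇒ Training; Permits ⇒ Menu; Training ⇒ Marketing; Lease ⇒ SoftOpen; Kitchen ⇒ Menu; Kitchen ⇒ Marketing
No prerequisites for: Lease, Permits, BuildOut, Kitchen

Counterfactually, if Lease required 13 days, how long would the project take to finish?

Baseline: BuildOut→Hiring→Training→Marketing = 2+9+4+9 = 24 → 24 days.
Lease is off the critical path — its longest chain is 9 days, giving 15 of slack.
The critical path is still BuildOut→Hiring→Training→Marketing; finish is now 24 days.

24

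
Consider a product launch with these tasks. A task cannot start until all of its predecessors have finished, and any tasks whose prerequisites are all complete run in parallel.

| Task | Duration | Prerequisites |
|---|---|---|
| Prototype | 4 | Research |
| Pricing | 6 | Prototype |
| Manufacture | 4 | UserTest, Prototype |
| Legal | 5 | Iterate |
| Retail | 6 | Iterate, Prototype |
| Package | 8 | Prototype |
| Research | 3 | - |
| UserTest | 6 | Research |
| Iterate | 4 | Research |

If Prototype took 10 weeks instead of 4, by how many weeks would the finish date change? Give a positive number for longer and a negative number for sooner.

Actual critical path: Research→Prototype→Package = 3+4+8 = 15 ⇒ 15 weeks.
Since Prototype is critical, the +6 change carries straight to that chain (now 21 weeks).
No other chain overtakes it, so the finish is 21 weeks.
Change in finish: 21 − 15 = +6 weeks.

6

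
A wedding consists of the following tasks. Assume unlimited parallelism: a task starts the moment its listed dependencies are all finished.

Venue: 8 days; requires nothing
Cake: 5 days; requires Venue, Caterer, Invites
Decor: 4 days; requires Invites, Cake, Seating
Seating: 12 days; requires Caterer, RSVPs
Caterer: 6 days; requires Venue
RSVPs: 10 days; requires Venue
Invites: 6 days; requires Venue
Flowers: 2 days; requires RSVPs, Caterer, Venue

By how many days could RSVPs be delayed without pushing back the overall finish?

0

Critical path: Venue→RSVPs→Seating→Decor = 8+10+12+4 = 34, so the finish is 34 days.
The longest chain containing RSVPs totals 34 days.
So RSVPs can slip 18 − 18 = 0 days.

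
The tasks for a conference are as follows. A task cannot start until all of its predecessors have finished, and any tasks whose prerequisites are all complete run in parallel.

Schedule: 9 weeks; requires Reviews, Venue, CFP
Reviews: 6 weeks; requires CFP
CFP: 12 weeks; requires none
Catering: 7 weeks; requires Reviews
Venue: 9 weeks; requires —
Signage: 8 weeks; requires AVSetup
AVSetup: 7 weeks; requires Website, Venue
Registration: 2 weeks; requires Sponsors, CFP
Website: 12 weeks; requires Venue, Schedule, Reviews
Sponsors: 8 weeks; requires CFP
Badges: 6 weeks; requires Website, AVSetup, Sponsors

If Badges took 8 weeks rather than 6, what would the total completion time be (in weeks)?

The binding path is CFP→Reviews→Schedule→Website→AVSetup→Signage = 12+6+9+12+7+8 = 54; finish at 54 weeks.
Badges is off the critical path — its longest chain is 52 weeks, giving 2 of slack.
New critical path: CFP→Reviews→Schedule→Website→AVSetup→Badges = 12+6+9+12+7+8 = 54 ⇒ 54 weeks.

54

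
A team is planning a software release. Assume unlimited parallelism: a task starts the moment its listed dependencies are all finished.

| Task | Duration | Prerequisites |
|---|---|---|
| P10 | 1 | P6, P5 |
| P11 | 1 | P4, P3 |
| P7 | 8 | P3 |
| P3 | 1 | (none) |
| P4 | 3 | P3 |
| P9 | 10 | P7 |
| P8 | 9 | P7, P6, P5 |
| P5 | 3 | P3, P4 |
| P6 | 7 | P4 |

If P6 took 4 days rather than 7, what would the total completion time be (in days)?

The binding path is P3→P4→P6→P8 = 1+3+7+9 = 20; finish at 20 days.
P6 is on the critical path; changing it to 4 makes that path 17 days.
Now P3→P7→P9 = 1+8+10 = 19 is longest, so the finish becomes 19 days.

19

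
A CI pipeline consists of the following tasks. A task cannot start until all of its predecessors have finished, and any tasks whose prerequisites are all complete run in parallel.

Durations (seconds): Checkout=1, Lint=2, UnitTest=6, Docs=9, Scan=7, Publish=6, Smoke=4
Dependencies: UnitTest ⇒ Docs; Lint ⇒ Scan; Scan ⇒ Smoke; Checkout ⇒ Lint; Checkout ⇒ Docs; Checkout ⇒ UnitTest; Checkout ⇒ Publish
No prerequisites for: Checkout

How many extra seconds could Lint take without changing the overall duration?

The longest chain is Checkout→UnitTest→Docs = 1+6+9 = 16; overall finish 16 seconds.
The longest chain containing Lint totals 14 seconds.
Slack of Lint = 3 − 1 = 2 seconds.

2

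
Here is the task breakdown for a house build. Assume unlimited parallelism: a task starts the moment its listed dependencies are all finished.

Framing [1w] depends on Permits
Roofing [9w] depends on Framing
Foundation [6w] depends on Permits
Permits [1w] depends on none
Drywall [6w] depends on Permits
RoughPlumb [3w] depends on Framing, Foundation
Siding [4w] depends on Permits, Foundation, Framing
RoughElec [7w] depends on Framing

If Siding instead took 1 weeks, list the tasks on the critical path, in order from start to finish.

Permits, Framing, Roofing

Actual critical path: Permits→Foundation→Siding = 1+6+4 = 11 ⇒ 11 weeks.
Since Siding is critical, the -3 change carries straight to that chain (now 8 weeks).
New critical path: Permits→Framing→Roofing = 1+1+9 = 11 ⇒ 11 weeks.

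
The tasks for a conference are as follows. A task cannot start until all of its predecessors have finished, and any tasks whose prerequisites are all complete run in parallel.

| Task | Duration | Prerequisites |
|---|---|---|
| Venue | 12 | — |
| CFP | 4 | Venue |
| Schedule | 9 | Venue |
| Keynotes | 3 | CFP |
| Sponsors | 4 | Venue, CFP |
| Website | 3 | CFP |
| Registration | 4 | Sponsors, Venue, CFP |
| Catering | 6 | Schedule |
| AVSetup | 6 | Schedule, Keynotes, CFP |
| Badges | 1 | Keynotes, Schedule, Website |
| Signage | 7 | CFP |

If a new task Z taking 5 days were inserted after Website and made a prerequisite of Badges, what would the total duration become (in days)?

27

Originally the schedule takes 27 days.
With Z inserted, Badges now waits for max(Keynotes, Schedule, Website, Z).
New critical path: Venue→Schedule→Catering = 12+9+6 = 27 ⇒ 27 days.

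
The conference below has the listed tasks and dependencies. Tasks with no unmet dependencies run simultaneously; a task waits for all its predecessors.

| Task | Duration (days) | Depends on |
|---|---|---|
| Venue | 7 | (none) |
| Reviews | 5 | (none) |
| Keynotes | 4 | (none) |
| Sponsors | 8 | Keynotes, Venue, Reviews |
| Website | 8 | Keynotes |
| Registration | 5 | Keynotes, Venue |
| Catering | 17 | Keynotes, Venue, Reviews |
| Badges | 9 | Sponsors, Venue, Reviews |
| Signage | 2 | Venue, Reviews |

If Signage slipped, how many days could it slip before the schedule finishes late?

The longest chain is Venue→Sponsors→Badges = 7+8+9 = 24; overall finish 24 days.
Longest path through Signage: 9 days (earliest finish 9, latest finish 24).
So Signage can slip 24 − 9 = 15 days.

15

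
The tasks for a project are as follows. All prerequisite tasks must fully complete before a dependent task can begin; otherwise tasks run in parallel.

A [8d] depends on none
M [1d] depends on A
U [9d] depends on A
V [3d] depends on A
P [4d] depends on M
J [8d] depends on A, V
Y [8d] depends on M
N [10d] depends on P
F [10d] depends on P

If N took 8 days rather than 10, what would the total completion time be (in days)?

23

Critical path before the change: A→M→P→N = 8+1+4+10 = 23 giving 23 days.
Since N is critical, the -2 change carries straight to that chain (now 21 days).
New critical path: A→M→P→F = 8+1+4+10 = 23 ⇒ 23 days.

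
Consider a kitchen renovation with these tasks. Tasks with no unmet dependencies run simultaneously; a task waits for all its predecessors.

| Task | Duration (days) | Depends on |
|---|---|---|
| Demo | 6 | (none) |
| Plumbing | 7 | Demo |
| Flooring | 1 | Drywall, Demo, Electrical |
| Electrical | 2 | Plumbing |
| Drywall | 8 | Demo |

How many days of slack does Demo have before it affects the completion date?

0

Critical path: Demo→Plumbing→Electrical→Flooring = 6+7+2+1 = 16, so the finish is 16 days.
The longest chain containing Demo totals 16 days.
Slack of Demo = 0 − 0 = 0 days.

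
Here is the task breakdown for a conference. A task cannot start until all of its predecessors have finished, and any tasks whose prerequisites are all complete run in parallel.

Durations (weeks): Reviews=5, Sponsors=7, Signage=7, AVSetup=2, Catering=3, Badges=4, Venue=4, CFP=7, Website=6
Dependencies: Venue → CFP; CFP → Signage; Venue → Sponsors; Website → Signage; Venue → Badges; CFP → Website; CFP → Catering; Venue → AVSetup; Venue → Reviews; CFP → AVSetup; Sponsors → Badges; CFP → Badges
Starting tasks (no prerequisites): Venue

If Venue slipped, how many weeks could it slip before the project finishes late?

The longest chain is Venue→CFP→Website→Signage = 4+7+6+7 = 24; overall finish 24 weeks.
The longest chain containing Venue totals 24 weeks.
Float = 24 − 24 = 0.

0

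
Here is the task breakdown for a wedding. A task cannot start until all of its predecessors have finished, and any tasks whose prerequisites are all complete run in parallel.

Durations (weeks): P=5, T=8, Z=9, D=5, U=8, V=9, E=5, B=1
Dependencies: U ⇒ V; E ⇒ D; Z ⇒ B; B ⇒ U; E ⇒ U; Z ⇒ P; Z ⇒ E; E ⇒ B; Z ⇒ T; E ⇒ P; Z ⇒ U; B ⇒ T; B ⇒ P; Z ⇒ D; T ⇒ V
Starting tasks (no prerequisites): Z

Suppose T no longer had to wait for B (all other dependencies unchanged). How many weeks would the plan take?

32

Before: longest chain Z→E→B→T→V = 9+5+1+8+9 = 32, finish 32.
Without B→T, T's earliest start moves from 15 to 9.
The longest chain is now Z→E→B→U→V = 9+5+1+8+9 = 32, so the plan takes 32 weeks.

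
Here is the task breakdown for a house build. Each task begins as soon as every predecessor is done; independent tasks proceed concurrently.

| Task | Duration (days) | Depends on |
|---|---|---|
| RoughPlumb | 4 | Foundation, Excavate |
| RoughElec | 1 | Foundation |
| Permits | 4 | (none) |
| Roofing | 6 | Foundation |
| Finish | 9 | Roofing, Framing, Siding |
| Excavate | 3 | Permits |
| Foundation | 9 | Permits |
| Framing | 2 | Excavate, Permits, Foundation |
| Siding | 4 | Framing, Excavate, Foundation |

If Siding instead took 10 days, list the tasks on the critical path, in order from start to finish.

Permits, Foundation, Framing, Siding, Finish

As given, the longest chain is Permits→Foundation→Framing→Siding→Finish = 4+9+2+4+9 = 28, so the finish is 28 days.
Siding lies on that path, so at 10 days the path becomes 34 days.
The critical path is still Permits→Foundation→Framing→Siding→Finish; finish is now 34 days.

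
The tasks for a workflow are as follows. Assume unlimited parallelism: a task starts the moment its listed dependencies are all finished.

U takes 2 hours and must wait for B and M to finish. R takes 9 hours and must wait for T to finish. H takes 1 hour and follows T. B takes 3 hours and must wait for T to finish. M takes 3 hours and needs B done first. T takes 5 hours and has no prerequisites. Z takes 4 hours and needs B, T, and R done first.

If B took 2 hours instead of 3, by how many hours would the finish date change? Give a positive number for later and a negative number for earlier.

Actual critical path: T→R→Z = 5+9+4 = 18 ⇒ 18 hours.
The longest path through B is only 13 hours, so B has float 5.
The critical path is still T→R→Z; finish is now 18 hours.
Change in finish: 18 − 18 = +0 hours.

0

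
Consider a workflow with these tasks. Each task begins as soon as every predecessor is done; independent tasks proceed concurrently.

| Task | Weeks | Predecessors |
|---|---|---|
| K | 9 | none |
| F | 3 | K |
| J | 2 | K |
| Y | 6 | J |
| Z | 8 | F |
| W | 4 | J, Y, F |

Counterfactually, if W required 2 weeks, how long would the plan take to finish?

20

Baseline: K→J→Y→W = 9+2+6+4 = 21 → 21 weeks.
W lies on that path, so at 2 weeks the path becomes 19 weeks.
Now K→F→Z = 9+3+8 = 20 is longest, so the finish becomes 20 weeks.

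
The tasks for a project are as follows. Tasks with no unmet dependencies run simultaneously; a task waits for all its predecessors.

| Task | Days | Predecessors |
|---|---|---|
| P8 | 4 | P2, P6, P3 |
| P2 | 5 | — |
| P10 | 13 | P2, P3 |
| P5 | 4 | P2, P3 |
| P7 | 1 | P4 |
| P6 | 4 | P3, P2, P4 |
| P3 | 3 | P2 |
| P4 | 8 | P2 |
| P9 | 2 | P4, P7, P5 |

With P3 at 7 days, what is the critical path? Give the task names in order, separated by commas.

P2, P3, P10

As given, the longest chain is P2→P3→P10 = 5+3+13 = 21, so the finish is 21 days.
P3 is on the critical path; changing it to 7 makes that path 25 days.
The critical path is still P2→P3→P10; finish is now 25 days.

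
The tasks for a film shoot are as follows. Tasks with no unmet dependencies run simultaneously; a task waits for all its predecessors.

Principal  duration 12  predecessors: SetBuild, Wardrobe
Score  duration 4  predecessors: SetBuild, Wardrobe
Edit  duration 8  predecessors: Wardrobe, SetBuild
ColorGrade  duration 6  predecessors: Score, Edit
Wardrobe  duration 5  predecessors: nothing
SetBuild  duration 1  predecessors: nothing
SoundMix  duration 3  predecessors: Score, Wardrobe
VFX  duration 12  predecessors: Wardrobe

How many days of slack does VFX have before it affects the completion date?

The longest chain is Wardrobe→Edit→ColorGrade = 5+8+6 = 19; overall finish 19 days.
The longest chain containing VFX totals 17 days.
So VFX can slip 19 − 17 = 2 days.

2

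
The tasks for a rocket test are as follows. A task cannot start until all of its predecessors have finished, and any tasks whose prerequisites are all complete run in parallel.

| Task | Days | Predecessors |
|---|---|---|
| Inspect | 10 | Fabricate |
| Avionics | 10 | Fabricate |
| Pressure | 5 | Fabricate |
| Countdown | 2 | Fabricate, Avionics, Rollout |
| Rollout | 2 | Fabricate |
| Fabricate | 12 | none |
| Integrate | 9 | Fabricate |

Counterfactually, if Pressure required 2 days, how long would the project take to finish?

Critical path before the change: Fabricate→Avionics→Countdown = 12+10+2 = 24 giving 24 days.
Pressure is off the critical path — its longest chain is 17 days, giving 7 of slack.
The critical path is still Fabricate→Avionics→Countdown; finish is now 24 days.

24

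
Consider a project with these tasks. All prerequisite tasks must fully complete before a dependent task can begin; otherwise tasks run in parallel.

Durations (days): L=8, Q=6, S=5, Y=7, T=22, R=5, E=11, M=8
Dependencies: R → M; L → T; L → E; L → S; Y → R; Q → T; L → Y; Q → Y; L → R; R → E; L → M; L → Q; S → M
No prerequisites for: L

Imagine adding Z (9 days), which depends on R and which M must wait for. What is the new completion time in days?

Originally the project takes 37 days.
With Z inserted, M now waits for max(L, S, R, Z).
New critical path: L→Q→Y→R→Z→M = 8+6+7+5+9+8 = 43 ⇒ 43 days.

43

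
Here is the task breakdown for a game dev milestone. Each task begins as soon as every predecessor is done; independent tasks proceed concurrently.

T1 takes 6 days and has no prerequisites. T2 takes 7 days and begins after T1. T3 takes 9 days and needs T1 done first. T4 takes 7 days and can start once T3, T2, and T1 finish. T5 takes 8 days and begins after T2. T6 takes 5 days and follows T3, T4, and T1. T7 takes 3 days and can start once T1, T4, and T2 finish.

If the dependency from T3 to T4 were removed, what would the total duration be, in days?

Before: longest chain T1→T3→T4→T6 = 6+9+7+5 = 27, finish 27.
Without T3→T4, T4's earliest start moves from 15 to 13.
After: T1→T2→T4→T6 = 6+7+7+5 = 25 → 25 days.

25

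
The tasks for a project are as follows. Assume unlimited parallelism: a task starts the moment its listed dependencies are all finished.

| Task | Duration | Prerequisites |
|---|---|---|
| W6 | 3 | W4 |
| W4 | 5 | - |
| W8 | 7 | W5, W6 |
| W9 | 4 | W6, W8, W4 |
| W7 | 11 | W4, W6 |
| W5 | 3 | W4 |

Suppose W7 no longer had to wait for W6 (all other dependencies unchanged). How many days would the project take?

19

Before: longest chain W4→W5→W8→W9 = 5+3+7+4 = 19, finish 19.
Without W6→W7, W7's earliest start moves from 8 to 5.
New critical path: W4→W5→W8→W9 = 5+3+7+4 = 19 ⇒ 19 days.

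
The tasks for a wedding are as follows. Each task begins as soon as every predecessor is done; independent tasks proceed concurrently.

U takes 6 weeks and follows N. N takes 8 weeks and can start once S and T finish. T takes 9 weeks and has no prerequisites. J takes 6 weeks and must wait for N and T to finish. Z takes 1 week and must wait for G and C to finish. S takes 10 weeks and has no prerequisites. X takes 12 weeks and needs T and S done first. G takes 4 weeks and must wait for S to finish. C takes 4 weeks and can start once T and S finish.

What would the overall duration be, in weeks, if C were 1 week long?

The binding path is S→N→J = 10+8+6 = 24; finish at 24 weeks.
C is off the critical path — its longest chain is 15 weeks, giving 9 of slack.
That remains the longest chain; total 24 weeks.

24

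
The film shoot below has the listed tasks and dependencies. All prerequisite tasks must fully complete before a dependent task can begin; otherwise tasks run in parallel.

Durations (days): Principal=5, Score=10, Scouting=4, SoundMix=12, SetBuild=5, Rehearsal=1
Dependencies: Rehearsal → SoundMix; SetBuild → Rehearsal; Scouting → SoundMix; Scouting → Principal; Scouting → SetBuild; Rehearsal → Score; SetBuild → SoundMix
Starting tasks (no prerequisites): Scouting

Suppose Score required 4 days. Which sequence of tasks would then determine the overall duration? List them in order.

Baseline: Scouting→SetBuild→Rehearsal→SoundMix = 4+5+1+12 = 22 → 22 days.
The longest path through Score is only 20 days, so Score has float 2.
The critical path is still Scouting→SetBuild→Rehearsal→SoundMix; finish is now 22 days.

Scouting, SetBuild, Rehearsal, SoundMix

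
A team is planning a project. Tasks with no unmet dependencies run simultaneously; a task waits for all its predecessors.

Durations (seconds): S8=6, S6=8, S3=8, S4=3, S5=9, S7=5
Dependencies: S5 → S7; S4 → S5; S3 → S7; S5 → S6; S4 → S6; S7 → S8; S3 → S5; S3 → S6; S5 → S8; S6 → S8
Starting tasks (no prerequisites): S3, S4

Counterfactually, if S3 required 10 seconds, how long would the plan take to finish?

33

Actual critical path: S3→S5→S6→S8 = 8+9+8+6 = 31 ⇒ 31 seconds.
S3 is on the critical path; changing it to 10 makes that path 33 seconds.
No other chain overtakes it, so the finish is 33 seconds.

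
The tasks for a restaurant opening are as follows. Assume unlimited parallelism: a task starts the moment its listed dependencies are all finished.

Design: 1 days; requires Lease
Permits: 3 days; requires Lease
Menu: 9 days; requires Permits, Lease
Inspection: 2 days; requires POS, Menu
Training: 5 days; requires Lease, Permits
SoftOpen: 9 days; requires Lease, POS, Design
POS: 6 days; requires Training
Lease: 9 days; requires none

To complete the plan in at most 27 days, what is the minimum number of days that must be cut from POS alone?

Current finish: 32 days; target: 27.
POS is on every critical path, so each day cut from POS cuts the finish by one (this holds down to a finish of 27).
Need 32 − 27 = 5 days off POS → POS becomes 1 day, finish becomes 27.

5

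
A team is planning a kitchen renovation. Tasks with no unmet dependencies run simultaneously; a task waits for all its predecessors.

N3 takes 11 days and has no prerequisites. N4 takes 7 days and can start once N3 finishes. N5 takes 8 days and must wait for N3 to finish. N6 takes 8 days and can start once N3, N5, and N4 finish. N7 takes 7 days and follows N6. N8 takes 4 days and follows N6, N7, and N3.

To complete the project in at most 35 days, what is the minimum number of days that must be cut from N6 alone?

3

Current finish: 38 days; target: 35.
N6 is on every critical path, so each day cut from N6 cuts the finish by one (this holds down to a finish of 31).
Need 38 − 35 = 3 days off N6 → N6 becomes 5 days, finish becomes 35.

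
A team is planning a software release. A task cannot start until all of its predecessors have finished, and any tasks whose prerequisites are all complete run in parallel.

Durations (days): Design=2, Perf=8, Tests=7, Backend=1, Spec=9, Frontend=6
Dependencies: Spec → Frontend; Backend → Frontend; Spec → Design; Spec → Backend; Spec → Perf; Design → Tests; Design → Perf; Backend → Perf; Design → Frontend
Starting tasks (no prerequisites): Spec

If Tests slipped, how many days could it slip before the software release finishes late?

The longest chain is Spec→Design→Perf = 9+2+8 = 19; overall finish 19 days.
Tests finishes as early as 18 and must finish by 19.
Float = 19 − 18 = 1.

1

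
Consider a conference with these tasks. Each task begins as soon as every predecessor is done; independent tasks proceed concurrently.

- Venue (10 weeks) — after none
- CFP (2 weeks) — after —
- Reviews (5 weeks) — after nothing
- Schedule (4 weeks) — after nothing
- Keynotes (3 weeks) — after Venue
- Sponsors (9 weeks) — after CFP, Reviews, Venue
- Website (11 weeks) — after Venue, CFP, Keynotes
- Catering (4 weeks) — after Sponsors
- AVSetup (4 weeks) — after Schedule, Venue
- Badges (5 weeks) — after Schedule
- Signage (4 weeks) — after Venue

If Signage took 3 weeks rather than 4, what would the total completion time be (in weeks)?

24

Actual critical path: Venue→Keynotes→Website = 10+3+11 = 24 ⇒ 24 weeks.
The longest path through Signage is only 14 weeks, so Signage has float 10.
That remains the longest chain; total 24 weeks.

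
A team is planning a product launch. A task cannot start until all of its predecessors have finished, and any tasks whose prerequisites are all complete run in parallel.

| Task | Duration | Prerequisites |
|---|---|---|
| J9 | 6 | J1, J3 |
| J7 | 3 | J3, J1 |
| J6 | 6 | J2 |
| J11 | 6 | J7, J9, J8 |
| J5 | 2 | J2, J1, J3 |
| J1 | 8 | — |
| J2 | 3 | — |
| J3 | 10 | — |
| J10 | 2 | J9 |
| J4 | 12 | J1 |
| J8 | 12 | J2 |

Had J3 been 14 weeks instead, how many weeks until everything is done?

As given, the longest chain is J3→J9→J11 = 10+6+6 = 22, so the finish is 22 weeks.
Since J3 is critical, the +4 change carries straight to that chain (now 26 weeks).
No other chain overtakes it, so the finish is 26 weeks.

26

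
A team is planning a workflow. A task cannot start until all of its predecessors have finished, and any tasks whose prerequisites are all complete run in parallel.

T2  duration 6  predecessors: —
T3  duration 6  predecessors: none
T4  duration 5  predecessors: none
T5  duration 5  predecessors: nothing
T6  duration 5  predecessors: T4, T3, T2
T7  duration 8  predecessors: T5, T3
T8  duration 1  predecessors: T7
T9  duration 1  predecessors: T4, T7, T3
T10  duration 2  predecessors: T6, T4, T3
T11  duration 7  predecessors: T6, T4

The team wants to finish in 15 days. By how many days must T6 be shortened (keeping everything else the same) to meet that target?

Current finish: 18 days; target: 15.
T6 is on every critical path, so each day cut from T6 cuts the finish by one (this holds down to a finish of 15).
Need 18 − 15 = 3 days off T6 → T6 becomes 2 days, finish becomes 15.

3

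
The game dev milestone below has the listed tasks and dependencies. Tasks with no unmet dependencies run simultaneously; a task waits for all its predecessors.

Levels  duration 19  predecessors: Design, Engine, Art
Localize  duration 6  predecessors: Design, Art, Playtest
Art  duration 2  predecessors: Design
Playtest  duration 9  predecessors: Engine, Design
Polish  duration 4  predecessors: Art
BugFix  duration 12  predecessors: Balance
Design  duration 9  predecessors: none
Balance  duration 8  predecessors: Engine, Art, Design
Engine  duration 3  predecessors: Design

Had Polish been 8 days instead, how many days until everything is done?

32

Baseline: Design→Engine→Balance→BugFix = 9+3+8+12 = 32 → 32 days.
The longest path through Polish is only 15 days, so Polish has float 17.
No other chain overtakes it, so the finish is 32 days.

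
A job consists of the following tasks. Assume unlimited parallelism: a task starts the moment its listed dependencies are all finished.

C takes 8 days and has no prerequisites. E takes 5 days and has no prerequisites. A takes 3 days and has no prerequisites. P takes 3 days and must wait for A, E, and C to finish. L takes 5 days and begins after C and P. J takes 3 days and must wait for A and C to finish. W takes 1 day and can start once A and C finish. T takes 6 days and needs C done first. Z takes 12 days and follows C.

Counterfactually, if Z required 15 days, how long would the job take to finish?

23

As given, the longest chain is C→Z = 8+12 = 20, so the finish is 20 days.
Since Z is critical, the +3 change carries straight to that chain (now 23 days).
The critical path is still C→Z; finish is now 23 days.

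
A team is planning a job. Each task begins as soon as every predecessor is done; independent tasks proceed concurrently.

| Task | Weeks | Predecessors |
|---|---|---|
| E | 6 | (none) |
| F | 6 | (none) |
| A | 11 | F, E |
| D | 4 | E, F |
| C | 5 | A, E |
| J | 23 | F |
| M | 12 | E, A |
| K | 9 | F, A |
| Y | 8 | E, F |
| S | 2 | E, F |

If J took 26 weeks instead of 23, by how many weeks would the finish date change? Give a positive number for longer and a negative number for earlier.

3

Baseline: F→J = 6+23 = 29 → 29 weeks.
Since J is critical, the +3 change carries straight to that chain (now 32 weeks).
The critical path is still F→J; finish is now 32 weeks.
Change in finish: 32 − 29 = +3 weeks.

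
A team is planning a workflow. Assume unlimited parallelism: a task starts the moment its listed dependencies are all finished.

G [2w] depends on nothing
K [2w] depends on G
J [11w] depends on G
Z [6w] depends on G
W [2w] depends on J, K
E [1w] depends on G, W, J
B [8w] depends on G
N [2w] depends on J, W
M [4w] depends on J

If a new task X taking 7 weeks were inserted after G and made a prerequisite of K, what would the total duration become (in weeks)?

Originally the project takes 17 weeks.
With X inserted, K now waits for max(G, X).
New critical path: G→J→W→N = 2+11+2+2 = 17 ⇒ 17 weeks.

17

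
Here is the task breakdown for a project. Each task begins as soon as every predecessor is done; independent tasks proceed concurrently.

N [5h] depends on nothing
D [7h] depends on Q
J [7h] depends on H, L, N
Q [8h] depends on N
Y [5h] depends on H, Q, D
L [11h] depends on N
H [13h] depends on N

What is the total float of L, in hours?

2

The longest chain is N→H→J = 5+13+7 = 25; overall finish 25 hours.
Longest path through L: 23 hours (earliest finish 16, latest finish 18).
So L can slip 18 − 16 = 2 hours.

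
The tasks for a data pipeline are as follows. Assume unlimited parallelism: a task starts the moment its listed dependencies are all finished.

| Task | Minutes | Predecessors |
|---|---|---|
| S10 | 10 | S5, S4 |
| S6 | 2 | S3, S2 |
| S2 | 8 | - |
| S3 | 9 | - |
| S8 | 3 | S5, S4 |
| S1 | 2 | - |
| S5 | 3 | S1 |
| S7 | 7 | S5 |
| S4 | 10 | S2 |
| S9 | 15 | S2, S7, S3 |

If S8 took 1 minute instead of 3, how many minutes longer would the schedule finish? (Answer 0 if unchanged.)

Critical path before the change: S2→S4→S10 = 8+10+10 = 28 giving 28 minutes.
S8 has 7 minutes of float (longest path through it is 21).
The critical path is still S2→S4→S10; finish is now 28 minutes.
Change in finish: 28 − 28 = +0 minutes.

0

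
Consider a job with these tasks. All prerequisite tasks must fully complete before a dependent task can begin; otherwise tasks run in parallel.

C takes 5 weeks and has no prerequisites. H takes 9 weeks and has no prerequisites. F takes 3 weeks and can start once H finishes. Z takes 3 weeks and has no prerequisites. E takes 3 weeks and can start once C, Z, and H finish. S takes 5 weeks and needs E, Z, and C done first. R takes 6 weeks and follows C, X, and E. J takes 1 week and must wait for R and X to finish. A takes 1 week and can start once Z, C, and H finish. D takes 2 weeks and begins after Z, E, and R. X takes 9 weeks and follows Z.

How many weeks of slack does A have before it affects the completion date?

10

The longest chain is H→E→R→D = 9+3+6+2 = 20; overall finish 20 weeks.
A finishes as early as 10 and must finish by 20.
So A can slip 20 − 10 = 10 weeks.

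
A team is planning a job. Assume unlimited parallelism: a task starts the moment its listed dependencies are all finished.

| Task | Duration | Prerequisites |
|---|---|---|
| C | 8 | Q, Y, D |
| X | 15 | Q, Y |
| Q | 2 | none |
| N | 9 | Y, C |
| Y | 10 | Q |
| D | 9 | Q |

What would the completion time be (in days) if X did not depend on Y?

With the dependency in place, Q→Y→C→N = 2+10+8+9 = 29 sets the finish at 29 days.
Without Y→X, X's earliest start moves from 12 to 2.
After: Q→Y→C→N = 2+10+8+9 = 29 → 29 days.

29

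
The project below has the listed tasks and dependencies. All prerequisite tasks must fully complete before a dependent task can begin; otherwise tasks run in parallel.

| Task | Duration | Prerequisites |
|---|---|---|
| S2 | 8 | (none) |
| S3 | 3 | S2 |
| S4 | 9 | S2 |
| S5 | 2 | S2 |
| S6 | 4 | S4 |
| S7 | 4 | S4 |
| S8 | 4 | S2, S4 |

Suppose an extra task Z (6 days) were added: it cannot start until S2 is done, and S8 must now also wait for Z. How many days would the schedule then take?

Originally the schedule takes 21 days.
With Z inserted, S8 now waits for max(S2, S4, Z).
New critical path: S2→S4→S6 = 8+9+4 = 21 ⇒ 21 days.

21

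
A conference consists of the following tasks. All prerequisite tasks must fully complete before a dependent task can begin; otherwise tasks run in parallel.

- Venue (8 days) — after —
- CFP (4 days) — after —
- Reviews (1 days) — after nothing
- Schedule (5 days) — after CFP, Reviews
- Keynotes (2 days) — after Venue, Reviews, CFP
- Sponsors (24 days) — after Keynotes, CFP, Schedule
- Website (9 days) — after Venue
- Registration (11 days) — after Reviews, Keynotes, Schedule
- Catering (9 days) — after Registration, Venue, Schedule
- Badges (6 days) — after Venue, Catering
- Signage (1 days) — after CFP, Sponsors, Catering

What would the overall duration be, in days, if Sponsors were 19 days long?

36

Baseline: Venue→Keynotes→Registration→Catering→Badges = 8+2+11+9+6 = 36 → 36 days.
Sponsors has 1 day of float (longest path through it is 35).
That remains the longest chain; total 36 days.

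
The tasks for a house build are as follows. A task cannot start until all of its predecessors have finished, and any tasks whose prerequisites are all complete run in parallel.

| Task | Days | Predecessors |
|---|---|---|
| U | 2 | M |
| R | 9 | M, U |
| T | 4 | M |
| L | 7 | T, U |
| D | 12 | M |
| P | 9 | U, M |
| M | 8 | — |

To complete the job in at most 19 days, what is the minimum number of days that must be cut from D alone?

Current finish: 20 days; target: 19.
D is on every critical path, so each day cut from D cuts the finish by one (this holds down to a finish of 19).
Need 20 − 19 = 1 day off D → D becomes 11 days, finish becomes 19.

1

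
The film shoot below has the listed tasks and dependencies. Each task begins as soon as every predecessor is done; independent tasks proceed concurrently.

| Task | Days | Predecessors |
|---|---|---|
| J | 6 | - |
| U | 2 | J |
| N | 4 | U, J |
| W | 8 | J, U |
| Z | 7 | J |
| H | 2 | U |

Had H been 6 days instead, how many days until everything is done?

As given, the longest chain is J→U→W = 6+2+8 = 16, so the finish is 16 days.
The longest path through H is only 10 days, so H has float 6.
No other chain overtakes it, so the finish is 16 days.

16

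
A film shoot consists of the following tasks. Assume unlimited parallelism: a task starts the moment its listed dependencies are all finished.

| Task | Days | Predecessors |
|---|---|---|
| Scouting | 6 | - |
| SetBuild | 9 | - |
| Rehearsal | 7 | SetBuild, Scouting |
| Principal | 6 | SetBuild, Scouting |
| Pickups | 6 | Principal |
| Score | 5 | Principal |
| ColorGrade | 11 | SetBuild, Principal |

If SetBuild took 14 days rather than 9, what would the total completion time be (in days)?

As given, the longest chain is SetBuild→Principal→ColorGrade = 9+6+11 = 26, so the finish is 26 days.
SetBuild is on the critical path; changing it to 14 makes that path 31 days.
No other chain overtakes it, so the finish is 31 days.

31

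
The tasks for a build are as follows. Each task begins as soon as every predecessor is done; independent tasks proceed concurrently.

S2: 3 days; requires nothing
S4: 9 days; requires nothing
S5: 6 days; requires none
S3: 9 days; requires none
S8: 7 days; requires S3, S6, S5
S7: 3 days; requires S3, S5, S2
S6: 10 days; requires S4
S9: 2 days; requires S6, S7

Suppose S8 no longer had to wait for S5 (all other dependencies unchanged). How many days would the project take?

26

Original critical path: S4→S6→S8 = 9+10+7 = 26 ⇒ 26 days.
Dropping S5→S8 doesn't change S8's earliest start (19); another predecessor still binds.
New critical path: S4→S6→S8 = 9+10+7 = 26 ⇒ 26 days.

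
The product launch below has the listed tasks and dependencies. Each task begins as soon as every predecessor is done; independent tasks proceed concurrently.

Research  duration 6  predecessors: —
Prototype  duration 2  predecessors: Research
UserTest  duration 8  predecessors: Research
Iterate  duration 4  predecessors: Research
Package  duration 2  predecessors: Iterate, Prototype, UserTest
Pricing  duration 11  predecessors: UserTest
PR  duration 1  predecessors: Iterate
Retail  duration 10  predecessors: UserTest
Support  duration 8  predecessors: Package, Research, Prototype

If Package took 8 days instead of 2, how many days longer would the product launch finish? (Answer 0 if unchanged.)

As given, the longest chain is Research→UserTest→Pricing = 6+8+11 = 25, so the finish is 25 days.
Package is off the critical path — its longest chain is 24 days, giving 1 of slack.
The binding chain switches to Research→UserTest→Package→Support = 6+8+8+8 = 30; finish 30 days.
Change in finish: 30 − 25 = +5 days.

5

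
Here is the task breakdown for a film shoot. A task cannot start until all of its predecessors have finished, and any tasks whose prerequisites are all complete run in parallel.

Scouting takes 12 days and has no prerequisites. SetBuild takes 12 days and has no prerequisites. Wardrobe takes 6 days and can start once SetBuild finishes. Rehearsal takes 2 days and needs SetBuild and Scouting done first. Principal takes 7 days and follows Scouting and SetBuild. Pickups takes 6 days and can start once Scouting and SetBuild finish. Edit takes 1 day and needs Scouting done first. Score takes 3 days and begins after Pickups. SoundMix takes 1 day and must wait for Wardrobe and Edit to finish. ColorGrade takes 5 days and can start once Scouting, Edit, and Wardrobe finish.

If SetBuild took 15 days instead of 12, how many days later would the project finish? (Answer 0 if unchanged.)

As given, the longest chain is SetBuild→Wardrobe→ColorGrade = 12+6+5 = 23, so the finish is 23 days.
Since SetBuild is critical, the +3 change carries straight to that chain (now 26 days).
That remains the longest chain; total 26 days.
Change in finish: 26 − 23 = +3 days.

3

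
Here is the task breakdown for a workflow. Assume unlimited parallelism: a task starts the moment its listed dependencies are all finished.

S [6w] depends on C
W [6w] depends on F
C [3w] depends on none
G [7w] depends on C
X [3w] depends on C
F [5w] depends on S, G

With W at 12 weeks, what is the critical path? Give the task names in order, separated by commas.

Critical path before the change: C→G→F→W = 3+7+5+6 = 21 giving 21 weeks.
W lies on that path, so at 12 weeks the path becomes 27 weeks.
That remains the longest chain; total 27 weeks.

C, G, F, W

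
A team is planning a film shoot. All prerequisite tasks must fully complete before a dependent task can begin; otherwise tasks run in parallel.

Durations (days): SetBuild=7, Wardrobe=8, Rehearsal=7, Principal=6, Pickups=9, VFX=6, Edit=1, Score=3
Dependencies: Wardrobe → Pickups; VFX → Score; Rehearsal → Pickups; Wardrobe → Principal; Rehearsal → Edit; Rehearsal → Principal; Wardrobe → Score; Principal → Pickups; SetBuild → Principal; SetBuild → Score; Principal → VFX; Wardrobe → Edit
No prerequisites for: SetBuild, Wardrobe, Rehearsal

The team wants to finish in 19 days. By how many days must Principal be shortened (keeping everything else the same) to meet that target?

Current finish: 23 days; target: 19.
Principal is on every critical path, so each day cut from Principal cuts the finish by one (this holds down to a finish of 18).
Need 23 − 19 = 4 days off Principal → Principal becomes 2 days, finish becomes 19.

4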